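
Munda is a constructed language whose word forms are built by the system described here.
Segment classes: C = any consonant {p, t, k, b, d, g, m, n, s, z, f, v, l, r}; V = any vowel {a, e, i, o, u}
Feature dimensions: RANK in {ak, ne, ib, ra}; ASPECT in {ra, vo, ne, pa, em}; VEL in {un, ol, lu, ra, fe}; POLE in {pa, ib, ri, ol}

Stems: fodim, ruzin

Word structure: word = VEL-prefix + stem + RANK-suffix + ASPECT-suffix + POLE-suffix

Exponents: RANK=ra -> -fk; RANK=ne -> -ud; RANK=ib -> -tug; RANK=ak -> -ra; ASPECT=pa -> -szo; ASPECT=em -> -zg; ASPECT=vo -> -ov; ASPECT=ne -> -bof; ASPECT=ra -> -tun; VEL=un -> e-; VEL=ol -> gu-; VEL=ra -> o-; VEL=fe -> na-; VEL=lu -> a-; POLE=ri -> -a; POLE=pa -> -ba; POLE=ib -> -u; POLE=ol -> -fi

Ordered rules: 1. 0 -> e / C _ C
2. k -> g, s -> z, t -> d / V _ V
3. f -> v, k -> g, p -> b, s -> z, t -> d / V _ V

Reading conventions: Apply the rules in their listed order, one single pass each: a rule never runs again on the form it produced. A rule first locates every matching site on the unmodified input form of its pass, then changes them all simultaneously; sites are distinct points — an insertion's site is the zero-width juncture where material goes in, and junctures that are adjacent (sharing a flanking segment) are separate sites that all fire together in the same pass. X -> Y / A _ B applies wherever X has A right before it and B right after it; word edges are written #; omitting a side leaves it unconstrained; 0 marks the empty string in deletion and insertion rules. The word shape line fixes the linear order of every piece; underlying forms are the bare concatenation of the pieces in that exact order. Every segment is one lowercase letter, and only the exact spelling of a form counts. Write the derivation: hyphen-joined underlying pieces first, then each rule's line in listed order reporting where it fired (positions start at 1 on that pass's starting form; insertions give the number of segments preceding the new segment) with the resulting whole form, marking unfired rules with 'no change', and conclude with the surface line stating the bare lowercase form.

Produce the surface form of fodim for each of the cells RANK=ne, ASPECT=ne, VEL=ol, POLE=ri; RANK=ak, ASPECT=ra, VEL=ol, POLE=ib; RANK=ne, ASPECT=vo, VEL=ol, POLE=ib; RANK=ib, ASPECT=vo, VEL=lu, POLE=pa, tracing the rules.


cell RANK=ne, ASPECT=ne, VEL=ol, POLE=ri:
underlying: gu-fodim-ud-bof-a
1. 0 -> e / C _ C: inserts after position(s) 9: gufodimudebofa
2. k -> g, s -> z, t -> d / V _ V: no change
3. f -> v, k -> g, p -> b, s -> z, t -> d / V _ V: fires at position(s) 3, 13: guvodimudebova
surface: guvodimudebova

cell RANK=ak, ASPECT=ra, VEL=ol, POLE=ib:
underlying: gu-fodim-ra-tun-u
1. 0 -> e / C _ C: inserts after position(s) 7: gufodimeratunu
2. k -> g, s -> z, t -> d / V _ V: fires at position(s) 11: gufodimeradunu
3. f -> v, k -> g, p -> b, s -> z, t -> d / V _ V: fires at position(s) 3: guvodimeradunu
surface: guvodimeradunu

cell RANK=ne, ASPECT=vo, VEL=ol, POLE=ib:
underlying: gu-fodim-ud-ov-u
1. 0 -> e / C _ C: no change
2. k -> g, s -> z, t -> d / V _ V: no change
3. f -> v, k -> g, p -> b, s -> z, t -> d / V _ V: fires at position(s) 3: guvodimudovu
surface: guvodimudovu

cell RANK=ib, ASPECT=vo, VEL=lu, POLE=pa:
underlying: a-fodim-tug-ov-ba
1. 0 -> e / C _ C: inserts after position(s) 6, 11: afodimetugoveba
2. k -> g, s -> z, t -> d / V _ V: fires at position(s) 8: afodimedugoveba
3. f -> v, k -> g, p -> b, s -> z, t -> d / V _ V: fires at position(s) 2: avodimedugoveba
surface: avodimedugoveba


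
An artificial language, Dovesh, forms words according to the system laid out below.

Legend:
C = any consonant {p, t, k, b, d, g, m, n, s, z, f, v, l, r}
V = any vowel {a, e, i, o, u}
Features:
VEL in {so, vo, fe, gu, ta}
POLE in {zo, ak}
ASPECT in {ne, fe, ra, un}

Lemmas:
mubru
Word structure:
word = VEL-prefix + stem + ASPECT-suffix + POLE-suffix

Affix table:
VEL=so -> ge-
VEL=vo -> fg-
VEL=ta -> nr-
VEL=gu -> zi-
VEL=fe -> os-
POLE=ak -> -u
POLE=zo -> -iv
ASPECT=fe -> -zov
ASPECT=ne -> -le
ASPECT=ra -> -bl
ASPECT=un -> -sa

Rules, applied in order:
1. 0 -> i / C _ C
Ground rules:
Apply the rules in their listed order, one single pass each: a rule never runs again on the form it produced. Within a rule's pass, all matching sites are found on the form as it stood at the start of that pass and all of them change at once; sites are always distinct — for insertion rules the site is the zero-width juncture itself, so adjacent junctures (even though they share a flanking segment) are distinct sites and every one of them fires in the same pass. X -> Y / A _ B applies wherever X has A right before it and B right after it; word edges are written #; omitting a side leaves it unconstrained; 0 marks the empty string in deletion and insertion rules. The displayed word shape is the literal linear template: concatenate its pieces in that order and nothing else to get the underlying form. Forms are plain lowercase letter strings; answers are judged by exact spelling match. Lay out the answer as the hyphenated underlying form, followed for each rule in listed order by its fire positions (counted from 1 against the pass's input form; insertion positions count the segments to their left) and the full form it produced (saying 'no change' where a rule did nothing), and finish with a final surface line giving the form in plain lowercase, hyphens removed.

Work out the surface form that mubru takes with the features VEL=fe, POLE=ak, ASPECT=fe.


underlying: os-mubru-zov-u
1. 0 -> i / C _ C: inserts after position(s) 2, 5: osimubiruzovu
surface: osimubiruzovu


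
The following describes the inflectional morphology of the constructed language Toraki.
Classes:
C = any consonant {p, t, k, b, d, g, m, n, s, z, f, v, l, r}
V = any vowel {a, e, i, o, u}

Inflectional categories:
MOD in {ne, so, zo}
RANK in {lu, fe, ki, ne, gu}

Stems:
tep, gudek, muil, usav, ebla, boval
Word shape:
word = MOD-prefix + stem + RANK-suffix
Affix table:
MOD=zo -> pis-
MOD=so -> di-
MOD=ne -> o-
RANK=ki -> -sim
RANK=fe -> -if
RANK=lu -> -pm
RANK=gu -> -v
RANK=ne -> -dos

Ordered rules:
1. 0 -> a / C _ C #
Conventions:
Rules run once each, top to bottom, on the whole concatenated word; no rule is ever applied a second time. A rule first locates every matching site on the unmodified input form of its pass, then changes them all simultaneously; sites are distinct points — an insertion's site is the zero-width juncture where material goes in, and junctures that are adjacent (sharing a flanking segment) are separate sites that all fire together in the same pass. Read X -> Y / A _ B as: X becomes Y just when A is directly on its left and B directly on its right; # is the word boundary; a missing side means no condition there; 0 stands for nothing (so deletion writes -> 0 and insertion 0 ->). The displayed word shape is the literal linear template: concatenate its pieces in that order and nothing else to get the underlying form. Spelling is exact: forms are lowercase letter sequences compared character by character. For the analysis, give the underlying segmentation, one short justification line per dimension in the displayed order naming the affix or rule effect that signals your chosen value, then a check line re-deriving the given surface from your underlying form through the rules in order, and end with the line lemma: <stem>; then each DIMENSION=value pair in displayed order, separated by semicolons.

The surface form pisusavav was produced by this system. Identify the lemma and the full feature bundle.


underlying: pis-usav-v
MOD=zo - signalled by the affix pis-
RANK=gu - signalled by the affix -v
check: pisusavv -> pisusavav
lemma: usav; MOD=zo; RANK=gu


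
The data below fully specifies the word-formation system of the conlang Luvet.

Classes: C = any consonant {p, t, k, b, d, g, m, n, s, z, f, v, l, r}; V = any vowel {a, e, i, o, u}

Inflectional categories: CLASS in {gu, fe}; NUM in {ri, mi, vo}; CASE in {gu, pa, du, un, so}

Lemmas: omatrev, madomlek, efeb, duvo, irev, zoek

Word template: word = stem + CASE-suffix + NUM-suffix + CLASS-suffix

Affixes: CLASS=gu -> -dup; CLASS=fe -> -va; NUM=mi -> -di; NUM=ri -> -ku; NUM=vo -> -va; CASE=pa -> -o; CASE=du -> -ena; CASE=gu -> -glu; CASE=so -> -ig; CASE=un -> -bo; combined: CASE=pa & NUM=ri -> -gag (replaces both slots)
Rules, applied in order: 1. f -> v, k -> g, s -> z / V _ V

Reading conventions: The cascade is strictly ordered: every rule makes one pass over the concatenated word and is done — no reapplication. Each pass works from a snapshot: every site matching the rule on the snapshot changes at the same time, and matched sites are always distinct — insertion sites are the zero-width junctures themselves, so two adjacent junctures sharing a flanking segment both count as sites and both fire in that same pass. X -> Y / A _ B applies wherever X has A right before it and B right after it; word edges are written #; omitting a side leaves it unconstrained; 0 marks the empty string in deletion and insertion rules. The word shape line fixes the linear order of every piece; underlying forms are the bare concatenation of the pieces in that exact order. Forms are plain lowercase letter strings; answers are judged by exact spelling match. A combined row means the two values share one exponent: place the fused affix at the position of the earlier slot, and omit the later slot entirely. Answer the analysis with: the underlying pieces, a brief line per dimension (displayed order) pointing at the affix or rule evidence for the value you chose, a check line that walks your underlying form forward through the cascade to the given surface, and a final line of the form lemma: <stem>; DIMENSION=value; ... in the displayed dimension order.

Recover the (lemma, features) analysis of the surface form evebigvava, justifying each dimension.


underlying: efeb-ig-va-va
CLASS=fe - signalled by the affix -va
NUM=vo - signalled by the affix -va
CASE=so - signalled by the affix -ig
check: efebigvava -> evebigvava
lemma: efeb; CLASS=fe; NUM=vo; CASE=so


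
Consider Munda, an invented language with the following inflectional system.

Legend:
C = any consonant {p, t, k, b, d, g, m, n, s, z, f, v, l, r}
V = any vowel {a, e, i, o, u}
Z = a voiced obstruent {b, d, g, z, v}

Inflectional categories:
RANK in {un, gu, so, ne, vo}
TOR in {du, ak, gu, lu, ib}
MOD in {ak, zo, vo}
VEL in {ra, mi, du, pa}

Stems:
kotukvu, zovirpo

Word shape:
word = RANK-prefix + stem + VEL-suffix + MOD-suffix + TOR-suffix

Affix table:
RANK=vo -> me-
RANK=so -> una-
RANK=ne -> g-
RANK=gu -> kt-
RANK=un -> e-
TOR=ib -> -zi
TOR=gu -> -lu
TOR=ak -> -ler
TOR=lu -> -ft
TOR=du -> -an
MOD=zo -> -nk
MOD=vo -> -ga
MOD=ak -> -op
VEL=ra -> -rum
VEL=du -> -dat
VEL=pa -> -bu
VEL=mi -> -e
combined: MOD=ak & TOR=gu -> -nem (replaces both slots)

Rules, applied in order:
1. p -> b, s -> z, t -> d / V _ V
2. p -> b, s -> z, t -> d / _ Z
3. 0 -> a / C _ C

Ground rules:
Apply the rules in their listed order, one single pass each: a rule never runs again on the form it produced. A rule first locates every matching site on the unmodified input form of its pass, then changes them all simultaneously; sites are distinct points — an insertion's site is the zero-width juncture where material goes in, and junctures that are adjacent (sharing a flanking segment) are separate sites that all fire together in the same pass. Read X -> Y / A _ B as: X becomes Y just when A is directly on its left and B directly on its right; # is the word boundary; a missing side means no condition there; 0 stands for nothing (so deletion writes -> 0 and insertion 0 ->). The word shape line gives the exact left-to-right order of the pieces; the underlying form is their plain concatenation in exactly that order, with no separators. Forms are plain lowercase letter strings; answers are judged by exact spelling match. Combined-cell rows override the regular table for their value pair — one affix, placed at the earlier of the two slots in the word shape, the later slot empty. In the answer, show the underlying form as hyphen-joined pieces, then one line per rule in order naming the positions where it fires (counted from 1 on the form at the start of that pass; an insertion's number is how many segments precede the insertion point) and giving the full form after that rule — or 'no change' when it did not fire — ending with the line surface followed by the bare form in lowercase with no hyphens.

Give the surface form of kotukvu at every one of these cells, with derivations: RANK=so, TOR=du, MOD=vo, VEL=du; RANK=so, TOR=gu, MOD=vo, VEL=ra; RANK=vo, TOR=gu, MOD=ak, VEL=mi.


cell RANK=so, TOR=du, MOD=vo, VEL=du:
underlying: una-kotukvu-dat-ga-an
1. p -> b, s -> z, t -> d / V _ V: fires at position(s) 6: unakodukvudatgaan
2. p -> b, s -> z, t -> d / _ Z: fires at position(s) 13: unakodukvudadgaan
3. 0 -> a / C _ C: inserts after position(s) 8, 13: unakodukavudadagaan
surface: unakodukavudadagaan

cell RANK=so, TOR=gu, MOD=vo, VEL=ra:
underlying: una-kotukvu-rum-ga-lu
1. p -> b, s -> z, t -> d / V _ V: fires at position(s) 6: unakodukvurumgalu
2. p -> b, s -> z, t -> d / _ Z: no change
3. 0 -> a / C _ C: inserts after position(s) 8, 13: unakodukavurumagalu
surface: unakodukavurumagalu

cell RANK=vo, TOR=gu, MOD=ak, VEL=mi:
underlying: me-kotukvu-e-nem
1. p -> b, s -> z, t -> d / V _ V: fires at position(s) 5: mekodukvuenem
2. p -> b, s -> z, t -> d / _ Z: no change
3. 0 -> a / C _ C: inserts after position(s) 7: mekodukavuenem
surface: mekodukavuenem


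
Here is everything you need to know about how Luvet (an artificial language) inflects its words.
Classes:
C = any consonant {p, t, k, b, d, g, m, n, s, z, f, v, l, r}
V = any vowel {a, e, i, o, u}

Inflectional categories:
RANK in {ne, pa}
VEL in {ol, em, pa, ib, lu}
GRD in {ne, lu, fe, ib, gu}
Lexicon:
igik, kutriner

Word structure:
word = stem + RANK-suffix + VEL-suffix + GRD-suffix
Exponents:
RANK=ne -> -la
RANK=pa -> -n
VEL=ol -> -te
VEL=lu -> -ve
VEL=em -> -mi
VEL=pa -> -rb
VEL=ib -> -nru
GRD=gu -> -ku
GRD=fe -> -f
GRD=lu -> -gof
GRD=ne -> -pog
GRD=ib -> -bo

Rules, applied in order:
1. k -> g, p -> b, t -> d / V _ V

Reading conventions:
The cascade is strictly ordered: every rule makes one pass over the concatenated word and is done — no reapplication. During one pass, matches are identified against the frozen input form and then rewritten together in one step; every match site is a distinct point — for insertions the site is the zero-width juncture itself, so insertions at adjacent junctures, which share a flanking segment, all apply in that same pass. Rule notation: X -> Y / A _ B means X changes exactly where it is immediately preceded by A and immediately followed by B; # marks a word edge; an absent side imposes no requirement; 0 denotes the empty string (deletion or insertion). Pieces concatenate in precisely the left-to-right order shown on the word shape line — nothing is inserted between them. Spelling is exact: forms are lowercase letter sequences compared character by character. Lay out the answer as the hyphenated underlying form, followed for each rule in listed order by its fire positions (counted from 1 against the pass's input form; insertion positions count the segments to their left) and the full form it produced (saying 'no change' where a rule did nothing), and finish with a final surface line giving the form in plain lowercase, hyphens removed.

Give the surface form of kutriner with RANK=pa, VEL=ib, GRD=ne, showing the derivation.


underlying: kutriner-n-nru-pog
1. k -> g, p -> b, t -> d / V _ V: fires at position(s) 13: kutrinernnrubog
surface: kutrinernnrubog


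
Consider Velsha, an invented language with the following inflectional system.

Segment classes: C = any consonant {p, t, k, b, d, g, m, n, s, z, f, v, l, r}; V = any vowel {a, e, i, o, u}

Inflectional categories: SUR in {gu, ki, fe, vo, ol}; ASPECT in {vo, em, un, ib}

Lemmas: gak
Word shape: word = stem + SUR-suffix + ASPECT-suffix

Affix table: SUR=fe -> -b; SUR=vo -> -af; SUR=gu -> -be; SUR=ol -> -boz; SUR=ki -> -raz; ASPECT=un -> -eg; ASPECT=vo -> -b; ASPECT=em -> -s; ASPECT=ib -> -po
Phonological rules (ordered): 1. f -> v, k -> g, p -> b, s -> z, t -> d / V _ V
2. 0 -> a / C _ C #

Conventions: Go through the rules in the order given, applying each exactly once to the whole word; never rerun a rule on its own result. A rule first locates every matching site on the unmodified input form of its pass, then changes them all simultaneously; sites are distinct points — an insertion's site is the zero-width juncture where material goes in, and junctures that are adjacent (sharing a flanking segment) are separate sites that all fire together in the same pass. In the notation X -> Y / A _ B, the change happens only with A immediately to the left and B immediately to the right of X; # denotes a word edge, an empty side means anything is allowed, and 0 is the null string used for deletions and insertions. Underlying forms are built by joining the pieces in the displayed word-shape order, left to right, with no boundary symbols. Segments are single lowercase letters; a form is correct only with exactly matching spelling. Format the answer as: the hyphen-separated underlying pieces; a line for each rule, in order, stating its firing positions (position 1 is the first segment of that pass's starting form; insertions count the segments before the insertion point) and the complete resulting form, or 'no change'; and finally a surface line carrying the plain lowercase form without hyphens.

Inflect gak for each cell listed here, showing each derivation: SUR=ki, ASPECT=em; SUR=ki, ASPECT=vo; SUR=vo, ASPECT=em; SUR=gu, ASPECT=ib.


cell SUR=ki, ASPECT=em:
underlying: gak-raz-s
1. f -> v, k -> g, p -> b, s -> z, t -> d / V _ V: no change
2. 0 -> a / C _ C #: inserts after position(s) 6: gakrazas
surface: gakrazas

cell SUR=ki, ASPECT=vo:
underlying: gak-raz-b
1. f -> v, k -> g, p -> b, s -> z, t -> d / V _ V: no change
2. 0 -> a / C _ C #: inserts after position(s) 6: gakrazab
surface: gakrazab

cell SUR=vo, ASPECT=em:
underlying: gak-af-s
1. f -> v, k -> g, p -> b, s -> z, t -> d / V _ V: fires at position(s) 3: gagafs
2. 0 -> a / C _ C #: inserts after position(s) 5: gagafas
surface: gagafas

cell SUR=gu, ASPECT=ib:
underlying: gak-be-po
1. f -> v, k -> g, p -> b, s -> z, t -> d / V _ V: fires at position(s) 6: gakbebo
2. 0 -> a / C _ C #: no change
surface: gakbebo


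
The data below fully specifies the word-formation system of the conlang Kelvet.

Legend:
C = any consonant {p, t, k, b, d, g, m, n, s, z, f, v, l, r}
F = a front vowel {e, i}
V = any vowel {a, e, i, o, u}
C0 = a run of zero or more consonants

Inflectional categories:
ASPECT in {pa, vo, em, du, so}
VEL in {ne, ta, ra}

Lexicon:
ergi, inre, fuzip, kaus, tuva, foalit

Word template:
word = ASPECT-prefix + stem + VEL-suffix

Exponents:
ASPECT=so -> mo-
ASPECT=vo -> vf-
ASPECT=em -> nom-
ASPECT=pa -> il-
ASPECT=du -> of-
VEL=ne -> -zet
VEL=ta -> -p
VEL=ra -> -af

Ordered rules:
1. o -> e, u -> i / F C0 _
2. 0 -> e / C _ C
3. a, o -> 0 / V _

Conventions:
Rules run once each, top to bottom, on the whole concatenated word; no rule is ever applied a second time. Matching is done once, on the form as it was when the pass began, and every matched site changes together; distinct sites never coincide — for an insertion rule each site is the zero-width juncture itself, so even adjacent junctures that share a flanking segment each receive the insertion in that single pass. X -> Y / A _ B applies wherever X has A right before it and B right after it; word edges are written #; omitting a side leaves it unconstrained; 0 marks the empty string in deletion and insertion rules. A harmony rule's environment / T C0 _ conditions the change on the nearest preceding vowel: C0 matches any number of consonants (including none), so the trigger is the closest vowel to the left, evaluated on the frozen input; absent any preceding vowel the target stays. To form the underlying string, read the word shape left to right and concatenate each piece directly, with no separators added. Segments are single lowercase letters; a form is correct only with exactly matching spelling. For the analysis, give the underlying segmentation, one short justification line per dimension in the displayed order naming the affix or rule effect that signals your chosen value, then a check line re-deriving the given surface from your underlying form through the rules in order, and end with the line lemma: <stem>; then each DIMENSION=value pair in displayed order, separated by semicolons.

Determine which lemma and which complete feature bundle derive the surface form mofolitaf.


underlying: mo-foalit-af
ASPECT=so - signalled by the affix mo-
VEL=ra - signalled by the affix -af
check: mofoalitaf -> mofoalitaf -> mofoalitaf -> mofolitaf
lemma: foalit; ASPECT=so; VEL=ra


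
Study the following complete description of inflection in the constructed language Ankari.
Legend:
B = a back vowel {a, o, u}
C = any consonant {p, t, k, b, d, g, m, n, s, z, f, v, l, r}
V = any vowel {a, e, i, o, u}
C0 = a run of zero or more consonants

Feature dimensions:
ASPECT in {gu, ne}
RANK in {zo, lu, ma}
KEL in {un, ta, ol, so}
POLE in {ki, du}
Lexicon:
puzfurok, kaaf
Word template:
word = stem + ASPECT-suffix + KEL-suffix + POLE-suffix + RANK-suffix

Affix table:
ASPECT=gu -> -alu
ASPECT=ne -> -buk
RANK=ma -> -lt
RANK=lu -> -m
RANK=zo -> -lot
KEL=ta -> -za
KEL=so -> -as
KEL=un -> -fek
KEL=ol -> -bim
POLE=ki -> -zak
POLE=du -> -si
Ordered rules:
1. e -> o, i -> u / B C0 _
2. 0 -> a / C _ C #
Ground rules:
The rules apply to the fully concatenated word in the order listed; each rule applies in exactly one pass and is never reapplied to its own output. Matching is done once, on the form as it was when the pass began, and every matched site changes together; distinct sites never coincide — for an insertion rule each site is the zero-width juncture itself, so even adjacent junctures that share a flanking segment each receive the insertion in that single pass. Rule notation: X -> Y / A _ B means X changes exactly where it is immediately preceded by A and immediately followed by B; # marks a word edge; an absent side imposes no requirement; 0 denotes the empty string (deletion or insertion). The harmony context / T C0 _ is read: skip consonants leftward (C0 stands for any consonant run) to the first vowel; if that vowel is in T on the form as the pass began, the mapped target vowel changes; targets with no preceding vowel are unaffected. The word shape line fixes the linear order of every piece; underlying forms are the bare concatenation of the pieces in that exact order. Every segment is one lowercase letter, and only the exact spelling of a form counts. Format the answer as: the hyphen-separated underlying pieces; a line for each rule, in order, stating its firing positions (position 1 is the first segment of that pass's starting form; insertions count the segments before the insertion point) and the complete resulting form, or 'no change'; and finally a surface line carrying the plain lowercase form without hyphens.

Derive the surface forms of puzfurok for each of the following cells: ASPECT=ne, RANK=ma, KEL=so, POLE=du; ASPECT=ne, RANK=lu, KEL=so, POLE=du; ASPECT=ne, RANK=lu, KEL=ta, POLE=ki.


cell ASPECT=ne, RANK=ma, KEL=so, POLE=du:
underlying: puzfurok-buk-as-si-lt
1. e -> o, i -> u / B C0 _: fires at position(s) 15: puzfurokbukassult
2. 0 -> a / C _ C #: inserts after position(s) 16: puzfurokbukassulat
surface: puzfurokbukassulat

cell ASPECT=ne, RANK=lu, KEL=so, POLE=du:
underlying: puzfurok-buk-as-si-m
1. e -> o, i -> u / B C0 _: fires at position(s) 15: puzfurokbukassum
2. 0 -> a / C _ C #: no change
surface: puzfurokbukassum

cell ASPECT=ne, RANK=lu, KEL=ta, POLE=ki:
underlying: puzfurok-buk-za-zak-m
1. e -> o, i -> u / B C0 _: no change
2. 0 -> a / C _ C #: inserts after position(s) 16: puzfurokbukzazakam
surface: puzfurokbukzazakam


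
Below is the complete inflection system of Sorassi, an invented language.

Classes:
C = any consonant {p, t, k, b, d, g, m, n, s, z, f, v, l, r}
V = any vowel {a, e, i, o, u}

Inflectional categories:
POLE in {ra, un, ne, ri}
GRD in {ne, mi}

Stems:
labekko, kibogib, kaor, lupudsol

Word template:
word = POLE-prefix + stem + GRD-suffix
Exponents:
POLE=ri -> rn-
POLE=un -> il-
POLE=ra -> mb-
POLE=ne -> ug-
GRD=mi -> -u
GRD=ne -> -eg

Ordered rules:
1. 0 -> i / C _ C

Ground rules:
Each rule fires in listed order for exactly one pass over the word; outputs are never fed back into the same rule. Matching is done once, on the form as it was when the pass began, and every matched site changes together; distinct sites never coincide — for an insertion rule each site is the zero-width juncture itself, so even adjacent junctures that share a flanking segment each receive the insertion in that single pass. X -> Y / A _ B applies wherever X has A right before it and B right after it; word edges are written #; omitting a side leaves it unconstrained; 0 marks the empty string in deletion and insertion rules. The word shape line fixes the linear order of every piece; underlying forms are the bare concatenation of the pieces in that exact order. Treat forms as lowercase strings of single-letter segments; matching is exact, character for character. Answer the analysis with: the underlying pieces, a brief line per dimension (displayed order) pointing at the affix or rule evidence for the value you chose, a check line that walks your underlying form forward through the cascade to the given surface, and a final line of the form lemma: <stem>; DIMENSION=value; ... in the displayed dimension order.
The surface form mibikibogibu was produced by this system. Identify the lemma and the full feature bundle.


underlying: mb-kibogib-u
POLE=ra - signalled by the affix mb-
GRD=mi - signalled by the affix -u
check: mbkibogibu -> mibikibogibu
lemma: kibogib; POLE=ra; GRD=mi


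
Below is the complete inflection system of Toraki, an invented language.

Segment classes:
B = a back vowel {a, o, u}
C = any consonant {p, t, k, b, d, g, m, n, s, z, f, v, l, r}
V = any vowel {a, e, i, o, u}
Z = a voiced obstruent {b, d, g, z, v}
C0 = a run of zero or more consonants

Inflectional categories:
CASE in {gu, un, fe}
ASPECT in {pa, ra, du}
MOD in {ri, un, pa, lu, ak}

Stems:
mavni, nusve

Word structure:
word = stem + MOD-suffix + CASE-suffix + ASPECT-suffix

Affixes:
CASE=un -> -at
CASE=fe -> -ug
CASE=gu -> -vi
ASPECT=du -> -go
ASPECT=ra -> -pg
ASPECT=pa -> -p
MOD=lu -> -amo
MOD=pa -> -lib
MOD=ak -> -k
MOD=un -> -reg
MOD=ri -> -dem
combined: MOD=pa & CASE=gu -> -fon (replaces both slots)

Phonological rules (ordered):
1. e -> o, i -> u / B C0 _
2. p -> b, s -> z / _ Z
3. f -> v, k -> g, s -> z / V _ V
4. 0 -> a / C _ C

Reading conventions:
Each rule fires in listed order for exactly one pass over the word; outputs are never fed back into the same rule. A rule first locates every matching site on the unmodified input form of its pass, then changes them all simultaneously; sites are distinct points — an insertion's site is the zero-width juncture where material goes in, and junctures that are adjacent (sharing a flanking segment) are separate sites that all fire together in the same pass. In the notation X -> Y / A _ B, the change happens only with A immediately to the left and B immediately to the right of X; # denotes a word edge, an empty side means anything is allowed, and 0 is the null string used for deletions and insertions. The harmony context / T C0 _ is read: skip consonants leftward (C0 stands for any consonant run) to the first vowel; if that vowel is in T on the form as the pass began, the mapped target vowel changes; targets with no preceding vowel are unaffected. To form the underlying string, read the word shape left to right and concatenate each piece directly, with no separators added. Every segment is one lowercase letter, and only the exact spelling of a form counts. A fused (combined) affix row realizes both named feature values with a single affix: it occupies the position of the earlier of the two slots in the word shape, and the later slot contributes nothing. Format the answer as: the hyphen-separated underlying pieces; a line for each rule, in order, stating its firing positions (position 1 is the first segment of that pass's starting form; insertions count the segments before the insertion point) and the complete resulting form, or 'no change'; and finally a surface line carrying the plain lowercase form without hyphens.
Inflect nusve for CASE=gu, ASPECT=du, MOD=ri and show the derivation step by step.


underlying: nusve-dem-vi-go
1. e -> o, i -> u / B C0 _: fires at position(s) 5: nusvodemvigo
2. p -> b, s -> z / _ Z: fires at position(s) 3: nuzvodemvigo
3. f -> v, k -> g, s -> z / V _ V: no change
4. 0 -> a / C _ C: inserts after position(s) 3, 8: nuzavodemavigo
surface: nuzavodemavigo


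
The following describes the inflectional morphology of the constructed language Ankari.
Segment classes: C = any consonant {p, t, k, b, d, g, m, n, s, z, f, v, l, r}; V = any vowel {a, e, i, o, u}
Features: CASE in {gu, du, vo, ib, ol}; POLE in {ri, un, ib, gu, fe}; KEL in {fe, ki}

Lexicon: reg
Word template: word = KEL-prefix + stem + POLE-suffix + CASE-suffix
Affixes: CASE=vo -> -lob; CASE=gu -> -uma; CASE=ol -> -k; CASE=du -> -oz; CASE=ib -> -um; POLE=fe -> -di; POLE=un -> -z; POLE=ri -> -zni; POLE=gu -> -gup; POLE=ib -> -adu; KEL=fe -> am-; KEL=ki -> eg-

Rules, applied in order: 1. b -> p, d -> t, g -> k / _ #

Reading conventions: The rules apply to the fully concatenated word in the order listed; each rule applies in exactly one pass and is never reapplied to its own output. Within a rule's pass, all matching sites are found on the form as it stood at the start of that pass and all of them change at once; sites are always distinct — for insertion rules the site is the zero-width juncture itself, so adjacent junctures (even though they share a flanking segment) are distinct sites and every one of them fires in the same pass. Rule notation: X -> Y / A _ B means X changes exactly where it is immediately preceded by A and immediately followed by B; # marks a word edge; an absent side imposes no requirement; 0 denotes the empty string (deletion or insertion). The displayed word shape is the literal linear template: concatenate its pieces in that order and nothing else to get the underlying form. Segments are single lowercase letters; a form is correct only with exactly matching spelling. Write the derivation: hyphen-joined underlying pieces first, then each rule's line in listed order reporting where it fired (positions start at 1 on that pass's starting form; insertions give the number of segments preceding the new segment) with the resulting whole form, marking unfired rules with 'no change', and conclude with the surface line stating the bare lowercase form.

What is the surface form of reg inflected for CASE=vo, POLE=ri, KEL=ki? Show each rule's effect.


underlying: eg-reg-zni-lob
1. b -> p, d -> t, g -> k / _ #: fires at position(s) 11: egregznilop
surface: egregznilop


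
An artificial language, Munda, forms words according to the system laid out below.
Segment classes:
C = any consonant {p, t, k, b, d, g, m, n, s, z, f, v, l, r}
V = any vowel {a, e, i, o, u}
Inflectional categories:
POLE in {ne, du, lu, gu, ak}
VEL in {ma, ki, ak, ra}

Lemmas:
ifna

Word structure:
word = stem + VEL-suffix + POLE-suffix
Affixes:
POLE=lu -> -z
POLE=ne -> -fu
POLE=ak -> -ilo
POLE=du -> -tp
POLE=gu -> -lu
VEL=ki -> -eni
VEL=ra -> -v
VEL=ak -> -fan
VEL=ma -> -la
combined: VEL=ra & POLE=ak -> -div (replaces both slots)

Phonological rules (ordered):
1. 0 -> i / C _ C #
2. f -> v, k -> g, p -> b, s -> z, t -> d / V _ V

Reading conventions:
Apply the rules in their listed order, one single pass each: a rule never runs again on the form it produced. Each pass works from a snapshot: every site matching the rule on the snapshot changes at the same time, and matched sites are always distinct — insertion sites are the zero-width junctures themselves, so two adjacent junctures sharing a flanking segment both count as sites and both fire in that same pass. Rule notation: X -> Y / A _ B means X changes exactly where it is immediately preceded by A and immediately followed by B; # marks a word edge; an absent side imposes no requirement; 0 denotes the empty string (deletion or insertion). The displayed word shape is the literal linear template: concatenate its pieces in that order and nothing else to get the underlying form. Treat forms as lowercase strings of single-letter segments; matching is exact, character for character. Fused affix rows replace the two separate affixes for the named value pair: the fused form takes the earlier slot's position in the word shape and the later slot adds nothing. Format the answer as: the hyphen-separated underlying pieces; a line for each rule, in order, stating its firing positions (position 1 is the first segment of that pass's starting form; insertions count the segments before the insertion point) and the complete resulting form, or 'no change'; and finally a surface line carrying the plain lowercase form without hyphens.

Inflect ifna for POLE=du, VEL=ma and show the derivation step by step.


underlying: ifna-la-tp
1. 0 -> i / C _ C #: inserts after position(s) 7: ifnalatip
2. f -> v, k -> g, p -> b, s -> z, t -> d / V _ V: fires at position(s) 7: ifnaladip
surface: ifnaladip


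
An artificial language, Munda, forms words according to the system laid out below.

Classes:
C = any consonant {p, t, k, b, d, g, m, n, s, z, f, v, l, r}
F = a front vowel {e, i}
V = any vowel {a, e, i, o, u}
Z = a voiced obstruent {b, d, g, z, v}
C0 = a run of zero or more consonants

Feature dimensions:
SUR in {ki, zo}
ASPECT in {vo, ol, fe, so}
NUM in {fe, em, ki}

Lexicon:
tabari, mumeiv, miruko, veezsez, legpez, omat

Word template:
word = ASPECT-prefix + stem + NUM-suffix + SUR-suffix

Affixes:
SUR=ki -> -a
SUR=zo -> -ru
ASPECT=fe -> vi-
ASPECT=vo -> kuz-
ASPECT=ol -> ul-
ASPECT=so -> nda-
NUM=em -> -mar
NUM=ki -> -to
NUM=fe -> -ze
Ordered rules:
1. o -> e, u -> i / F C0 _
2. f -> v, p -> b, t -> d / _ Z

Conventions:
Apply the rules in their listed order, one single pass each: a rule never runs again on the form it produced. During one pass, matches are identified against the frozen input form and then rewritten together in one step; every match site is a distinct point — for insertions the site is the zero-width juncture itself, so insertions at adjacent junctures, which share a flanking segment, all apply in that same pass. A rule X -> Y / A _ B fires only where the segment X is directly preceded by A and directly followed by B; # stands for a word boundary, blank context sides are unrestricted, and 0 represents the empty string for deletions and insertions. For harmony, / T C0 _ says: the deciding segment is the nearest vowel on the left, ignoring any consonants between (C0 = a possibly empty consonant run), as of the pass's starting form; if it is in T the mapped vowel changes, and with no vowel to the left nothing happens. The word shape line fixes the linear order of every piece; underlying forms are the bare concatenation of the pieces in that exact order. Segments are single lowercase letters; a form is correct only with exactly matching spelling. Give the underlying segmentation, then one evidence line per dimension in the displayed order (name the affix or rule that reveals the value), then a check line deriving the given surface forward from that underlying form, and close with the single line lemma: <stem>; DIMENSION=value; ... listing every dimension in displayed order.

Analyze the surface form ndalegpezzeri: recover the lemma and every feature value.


underlying: nda-legpez-ze-ru
SUR=zo - signalled by the affix -ru
ASPECT=so - signalled by the affix nda-
NUM=fe - signalled by the affix -ze
check: ndalegpezzeru -> ndalegpezzeri -> ndalegpezzeri
lemma: legpez; SUR=zo; ASPECT=so; NUM=fe


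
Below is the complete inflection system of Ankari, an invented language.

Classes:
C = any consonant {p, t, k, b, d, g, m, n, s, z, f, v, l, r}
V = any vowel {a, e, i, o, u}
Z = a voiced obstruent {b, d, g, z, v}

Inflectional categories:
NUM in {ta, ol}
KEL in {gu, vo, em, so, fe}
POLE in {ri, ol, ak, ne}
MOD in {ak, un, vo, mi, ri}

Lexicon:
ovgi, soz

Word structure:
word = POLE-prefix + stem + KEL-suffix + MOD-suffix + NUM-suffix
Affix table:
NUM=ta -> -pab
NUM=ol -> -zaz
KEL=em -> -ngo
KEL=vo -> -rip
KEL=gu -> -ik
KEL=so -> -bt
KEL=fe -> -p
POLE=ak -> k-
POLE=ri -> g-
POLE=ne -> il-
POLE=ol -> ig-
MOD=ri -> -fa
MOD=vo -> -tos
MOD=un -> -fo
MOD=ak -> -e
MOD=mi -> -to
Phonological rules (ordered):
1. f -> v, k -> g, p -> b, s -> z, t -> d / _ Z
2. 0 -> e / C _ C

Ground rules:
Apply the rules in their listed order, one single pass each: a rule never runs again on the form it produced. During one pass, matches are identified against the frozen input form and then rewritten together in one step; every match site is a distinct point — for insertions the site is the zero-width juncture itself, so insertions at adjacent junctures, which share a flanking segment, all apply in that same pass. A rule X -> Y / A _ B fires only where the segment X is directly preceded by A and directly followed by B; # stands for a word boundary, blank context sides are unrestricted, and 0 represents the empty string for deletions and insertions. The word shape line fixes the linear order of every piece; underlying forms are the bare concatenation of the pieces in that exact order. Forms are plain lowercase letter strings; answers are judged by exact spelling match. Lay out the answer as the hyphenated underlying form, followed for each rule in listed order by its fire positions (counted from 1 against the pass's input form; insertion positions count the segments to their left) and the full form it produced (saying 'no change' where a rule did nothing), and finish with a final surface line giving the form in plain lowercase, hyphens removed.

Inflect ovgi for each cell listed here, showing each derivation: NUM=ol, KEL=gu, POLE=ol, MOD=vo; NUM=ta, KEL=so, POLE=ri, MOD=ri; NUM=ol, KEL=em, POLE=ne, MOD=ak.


cell NUM=ol, KEL=gu, POLE=ol, MOD=vo:
underlying: ig-ovgi-ik-tos-zaz
1. f -> v, k -> g, p -> b, s -> z, t -> d / _ Z: fires at position(s) 11: igovgiiktozzaz
2. 0 -> e / C _ C: inserts after position(s) 4, 8, 11: igovegiiketozezaz
surface: igovegiiketozezaz

cell NUM=ta, KEL=so, POLE=ri, MOD=ri:
underlying: g-ovgi-bt-fa-pab
1. f -> v, k -> g, p -> b, s -> z, t -> d / _ Z: no change
2. 0 -> e / C _ C: inserts after position(s) 3, 6, 7: govegibetefapab
surface: govegibetefapab

cell NUM=ol, KEL=em, POLE=ne, MOD=ak:
underlying: il-ovgi-ngo-e-zaz
1. f -> v, k -> g, p -> b, s -> z, t -> d / _ Z: no change
2. 0 -> e / C _ C: inserts after position(s) 4, 7: iloveginegoezaz
surface: iloveginegoezaz


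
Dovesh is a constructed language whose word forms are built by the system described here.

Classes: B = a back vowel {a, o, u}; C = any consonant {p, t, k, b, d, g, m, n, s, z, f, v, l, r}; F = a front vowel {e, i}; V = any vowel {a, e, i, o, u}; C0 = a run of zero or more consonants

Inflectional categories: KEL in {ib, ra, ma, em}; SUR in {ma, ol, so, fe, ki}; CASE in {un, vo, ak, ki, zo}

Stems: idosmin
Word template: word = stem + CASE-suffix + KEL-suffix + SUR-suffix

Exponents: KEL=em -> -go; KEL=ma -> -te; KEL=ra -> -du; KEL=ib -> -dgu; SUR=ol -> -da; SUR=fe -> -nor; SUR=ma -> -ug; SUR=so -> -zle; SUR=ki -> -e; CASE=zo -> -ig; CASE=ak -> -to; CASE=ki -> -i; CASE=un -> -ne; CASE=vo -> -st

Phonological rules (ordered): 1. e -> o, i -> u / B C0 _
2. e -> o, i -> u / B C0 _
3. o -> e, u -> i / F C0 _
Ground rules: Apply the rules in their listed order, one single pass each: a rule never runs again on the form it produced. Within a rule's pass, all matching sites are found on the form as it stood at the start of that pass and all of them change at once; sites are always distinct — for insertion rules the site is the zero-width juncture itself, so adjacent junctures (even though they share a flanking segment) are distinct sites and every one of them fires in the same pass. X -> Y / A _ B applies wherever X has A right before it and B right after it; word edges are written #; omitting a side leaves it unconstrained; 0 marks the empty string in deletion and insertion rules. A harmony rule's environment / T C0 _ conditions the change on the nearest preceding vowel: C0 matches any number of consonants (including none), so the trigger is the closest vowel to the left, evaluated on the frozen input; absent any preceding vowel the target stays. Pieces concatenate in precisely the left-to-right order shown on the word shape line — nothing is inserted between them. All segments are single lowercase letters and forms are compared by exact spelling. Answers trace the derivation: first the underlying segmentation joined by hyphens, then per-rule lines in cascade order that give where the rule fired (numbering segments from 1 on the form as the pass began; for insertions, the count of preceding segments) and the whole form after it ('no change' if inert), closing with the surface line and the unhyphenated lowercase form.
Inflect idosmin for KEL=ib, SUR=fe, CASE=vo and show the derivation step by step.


underlying: idosmin-st-dgu-nor
1. e -> o, i -> u / B C0 _: fires at position(s) 6: idosmunstdgunor
2. e -> o, i -> u / B C0 _: no change
3. o -> e, u -> i / F C0 _: fires at position(s) 3: idesmunstdgunor
surface: idesmunstdgunor
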